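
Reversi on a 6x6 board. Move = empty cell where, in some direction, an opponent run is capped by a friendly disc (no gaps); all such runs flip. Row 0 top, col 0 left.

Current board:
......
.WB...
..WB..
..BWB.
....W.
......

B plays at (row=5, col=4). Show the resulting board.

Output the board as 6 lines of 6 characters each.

Answer: ......
.WB...
..WB..
..BWB.
....B.
....B.

Derivation:
Place B at (5,4); scan 8 dirs for brackets.
Dir NW: first cell '.' (not opp) -> no flip
Dir N: opp run (4,4) capped by B -> flip
Dir NE: first cell '.' (not opp) -> no flip
Dir W: first cell '.' (not opp) -> no flip
Dir E: first cell '.' (not opp) -> no flip
Dir SW: edge -> no flip
Dir S: edge -> no flip
Dir SE: edge -> no flip
All flips: (4,4)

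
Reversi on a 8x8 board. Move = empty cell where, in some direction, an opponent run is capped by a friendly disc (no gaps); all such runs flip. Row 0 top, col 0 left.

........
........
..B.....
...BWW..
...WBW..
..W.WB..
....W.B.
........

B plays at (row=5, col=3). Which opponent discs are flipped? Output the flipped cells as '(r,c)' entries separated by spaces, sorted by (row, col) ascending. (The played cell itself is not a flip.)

Dir NW: first cell '.' (not opp) -> no flip
Dir N: opp run (4,3) capped by B -> flip
Dir NE: first cell 'B' (not opp) -> no flip
Dir W: opp run (5,2), next='.' -> no flip
Dir E: opp run (5,4) capped by B -> flip
Dir SW: first cell '.' (not opp) -> no flip
Dir S: first cell '.' (not opp) -> no flip
Dir SE: opp run (6,4), next='.' -> no flip

Answer: (4,3) (5,4)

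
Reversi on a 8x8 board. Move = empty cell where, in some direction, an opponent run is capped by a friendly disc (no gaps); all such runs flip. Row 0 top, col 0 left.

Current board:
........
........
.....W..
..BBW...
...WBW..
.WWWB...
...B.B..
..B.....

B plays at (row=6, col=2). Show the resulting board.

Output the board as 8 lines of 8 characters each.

Place B at (6,2); scan 8 dirs for brackets.
Dir NW: opp run (5,1), next='.' -> no flip
Dir N: opp run (5,2), next='.' -> no flip
Dir NE: opp run (5,3) capped by B -> flip
Dir W: first cell '.' (not opp) -> no flip
Dir E: first cell 'B' (not opp) -> no flip
Dir SW: first cell '.' (not opp) -> no flip
Dir S: first cell 'B' (not opp) -> no flip
Dir SE: first cell '.' (not opp) -> no flip
All flips: (5,3)

Answer: ........
........
.....W..
..BBW...
...WBW..
.WWBB...
..BB.B..
..B.....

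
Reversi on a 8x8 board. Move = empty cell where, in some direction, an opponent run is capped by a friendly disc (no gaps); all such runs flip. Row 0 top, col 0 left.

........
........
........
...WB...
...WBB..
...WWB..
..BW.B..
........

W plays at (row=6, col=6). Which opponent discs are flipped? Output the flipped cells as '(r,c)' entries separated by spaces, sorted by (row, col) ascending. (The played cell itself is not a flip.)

Dir NW: opp run (5,5) (4,4) capped by W -> flip
Dir N: first cell '.' (not opp) -> no flip
Dir NE: first cell '.' (not opp) -> no flip
Dir W: opp run (6,5), next='.' -> no flip
Dir E: first cell '.' (not opp) -> no flip
Dir SW: first cell '.' (not opp) -> no flip
Dir S: first cell '.' (not opp) -> no flip
Dir SE: first cell '.' (not opp) -> no flip

Answer: (4,4) (5,5)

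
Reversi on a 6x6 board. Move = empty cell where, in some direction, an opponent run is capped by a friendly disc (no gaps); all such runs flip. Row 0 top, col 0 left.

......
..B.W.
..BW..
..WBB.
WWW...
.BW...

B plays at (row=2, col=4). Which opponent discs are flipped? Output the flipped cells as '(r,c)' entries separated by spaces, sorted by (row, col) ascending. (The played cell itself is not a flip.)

Dir NW: first cell '.' (not opp) -> no flip
Dir N: opp run (1,4), next='.' -> no flip
Dir NE: first cell '.' (not opp) -> no flip
Dir W: opp run (2,3) capped by B -> flip
Dir E: first cell '.' (not opp) -> no flip
Dir SW: first cell 'B' (not opp) -> no flip
Dir S: first cell 'B' (not opp) -> no flip
Dir SE: first cell '.' (not opp) -> no flip

Answer: (2,3)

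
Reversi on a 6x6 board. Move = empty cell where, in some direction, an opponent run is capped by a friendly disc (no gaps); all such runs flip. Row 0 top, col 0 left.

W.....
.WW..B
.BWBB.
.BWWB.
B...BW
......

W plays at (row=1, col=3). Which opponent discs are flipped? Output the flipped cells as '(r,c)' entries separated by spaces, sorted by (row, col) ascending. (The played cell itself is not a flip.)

Dir NW: first cell '.' (not opp) -> no flip
Dir N: first cell '.' (not opp) -> no flip
Dir NE: first cell '.' (not opp) -> no flip
Dir W: first cell 'W' (not opp) -> no flip
Dir E: first cell '.' (not opp) -> no flip
Dir SW: first cell 'W' (not opp) -> no flip
Dir S: opp run (2,3) capped by W -> flip
Dir SE: opp run (2,4), next='.' -> no flip

Answer: (2,3)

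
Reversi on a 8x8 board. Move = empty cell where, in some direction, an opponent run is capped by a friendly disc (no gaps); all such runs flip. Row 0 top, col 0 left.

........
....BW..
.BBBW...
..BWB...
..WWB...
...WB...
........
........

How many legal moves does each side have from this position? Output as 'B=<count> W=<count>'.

Answer: B=6 W=13

Derivation:
-- B to move --
(0,4): no bracket -> illegal
(0,5): no bracket -> illegal
(0,6): no bracket -> illegal
(1,3): no bracket -> illegal
(1,6): flips 1 -> legal
(2,5): flips 1 -> legal
(2,6): no bracket -> illegal
(3,1): no bracket -> illegal
(3,5): no bracket -> illegal
(4,1): flips 2 -> legal
(5,1): no bracket -> illegal
(5,2): flips 3 -> legal
(6,2): flips 1 -> legal
(6,3): flips 3 -> legal
(6,4): no bracket -> illegal
B mobility = 6
-- W to move --
(0,3): no bracket -> illegal
(0,4): flips 1 -> legal
(0,5): no bracket -> illegal
(1,0): flips 2 -> legal
(1,1): flips 1 -> legal
(1,2): flips 2 -> legal
(1,3): flips 2 -> legal
(2,0): flips 3 -> legal
(2,5): flips 1 -> legal
(3,0): no bracket -> illegal
(3,1): flips 1 -> legal
(3,5): flips 2 -> legal
(4,1): no bracket -> illegal
(4,5): flips 1 -> legal
(5,5): flips 2 -> legal
(6,3): no bracket -> illegal
(6,4): flips 3 -> legal
(6,5): flips 1 -> legal
W mobility = 13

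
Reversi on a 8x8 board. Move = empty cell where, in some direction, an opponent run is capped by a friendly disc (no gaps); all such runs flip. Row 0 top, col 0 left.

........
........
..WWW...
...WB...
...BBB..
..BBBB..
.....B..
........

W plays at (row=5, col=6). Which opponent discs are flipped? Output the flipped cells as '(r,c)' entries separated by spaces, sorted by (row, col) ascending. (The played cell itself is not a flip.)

Answer: (3,4) (4,5)

Derivation:
Dir NW: opp run (4,5) (3,4) capped by W -> flip
Dir N: first cell '.' (not opp) -> no flip
Dir NE: first cell '.' (not opp) -> no flip
Dir W: opp run (5,5) (5,4) (5,3) (5,2), next='.' -> no flip
Dir E: first cell '.' (not opp) -> no flip
Dir SW: opp run (6,5), next='.' -> no flip
Dir S: first cell '.' (not opp) -> no flip
Dir SE: first cell '.' (not opp) -> no flip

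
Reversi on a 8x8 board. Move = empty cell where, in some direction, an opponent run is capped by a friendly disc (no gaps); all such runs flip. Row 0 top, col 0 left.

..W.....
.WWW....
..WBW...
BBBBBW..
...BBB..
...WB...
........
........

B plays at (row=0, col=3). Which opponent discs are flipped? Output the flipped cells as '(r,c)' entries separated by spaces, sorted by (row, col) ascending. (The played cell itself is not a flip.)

Dir NW: edge -> no flip
Dir N: edge -> no flip
Dir NE: edge -> no flip
Dir W: opp run (0,2), next='.' -> no flip
Dir E: first cell '.' (not opp) -> no flip
Dir SW: opp run (1,2), next='.' -> no flip
Dir S: opp run (1,3) capped by B -> flip
Dir SE: first cell '.' (not opp) -> no flip

Answer: (1,3)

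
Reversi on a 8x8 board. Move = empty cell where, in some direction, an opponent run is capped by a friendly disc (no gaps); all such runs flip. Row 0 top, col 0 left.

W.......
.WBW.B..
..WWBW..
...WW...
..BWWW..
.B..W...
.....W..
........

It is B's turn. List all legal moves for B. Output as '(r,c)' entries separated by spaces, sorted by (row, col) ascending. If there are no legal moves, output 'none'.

Answer: (0,2) (1,0) (1,4) (2,1) (2,6) (3,2) (3,5) (4,6) (5,6) (6,4)

Derivation:
(0,1): no bracket -> illegal
(0,2): flips 1 -> legal
(0,3): no bracket -> illegal
(0,4): no bracket -> illegal
(1,0): flips 1 -> legal
(1,4): flips 1 -> legal
(1,6): no bracket -> illegal
(2,0): no bracket -> illegal
(2,1): flips 2 -> legal
(2,6): flips 1 -> legal
(3,1): no bracket -> illegal
(3,2): flips 1 -> legal
(3,5): flips 1 -> legal
(3,6): no bracket -> illegal
(4,6): flips 3 -> legal
(5,2): no bracket -> illegal
(5,3): no bracket -> illegal
(5,5): no bracket -> illegal
(5,6): flips 3 -> legal
(6,3): no bracket -> illegal
(6,4): flips 3 -> legal
(6,6): no bracket -> illegal
(7,4): no bracket -> illegal
(7,5): no bracket -> illegal
(7,6): no bracket -> illegal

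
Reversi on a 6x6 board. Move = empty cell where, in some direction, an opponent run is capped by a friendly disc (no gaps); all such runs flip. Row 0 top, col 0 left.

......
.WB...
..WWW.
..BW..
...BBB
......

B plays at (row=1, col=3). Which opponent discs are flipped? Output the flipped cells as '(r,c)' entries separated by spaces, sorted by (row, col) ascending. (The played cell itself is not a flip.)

Dir NW: first cell '.' (not opp) -> no flip
Dir N: first cell '.' (not opp) -> no flip
Dir NE: first cell '.' (not opp) -> no flip
Dir W: first cell 'B' (not opp) -> no flip
Dir E: first cell '.' (not opp) -> no flip
Dir SW: opp run (2,2), next='.' -> no flip
Dir S: opp run (2,3) (3,3) capped by B -> flip
Dir SE: opp run (2,4), next='.' -> no flip

Answer: (2,3) (3,3)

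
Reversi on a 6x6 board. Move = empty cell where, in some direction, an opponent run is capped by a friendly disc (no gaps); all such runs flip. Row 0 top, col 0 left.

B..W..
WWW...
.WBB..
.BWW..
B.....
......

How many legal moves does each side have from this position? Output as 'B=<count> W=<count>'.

-- B to move --
(0,1): flips 3 -> legal
(0,2): flips 1 -> legal
(0,4): no bracket -> illegal
(1,3): no bracket -> illegal
(1,4): no bracket -> illegal
(2,0): flips 2 -> legal
(2,4): no bracket -> illegal
(3,0): no bracket -> illegal
(3,4): flips 2 -> legal
(4,1): flips 1 -> legal
(4,2): flips 1 -> legal
(4,3): flips 1 -> legal
(4,4): flips 1 -> legal
B mobility = 8
-- W to move --
(0,1): no bracket -> illegal
(1,3): flips 1 -> legal
(1,4): flips 1 -> legal
(2,0): no bracket -> illegal
(2,4): flips 2 -> legal
(3,0): flips 1 -> legal
(3,4): flips 1 -> legal
(4,1): flips 1 -> legal
(4,2): no bracket -> illegal
(5,0): no bracket -> illegal
(5,1): no bracket -> illegal
W mobility = 6

Answer: B=8 W=6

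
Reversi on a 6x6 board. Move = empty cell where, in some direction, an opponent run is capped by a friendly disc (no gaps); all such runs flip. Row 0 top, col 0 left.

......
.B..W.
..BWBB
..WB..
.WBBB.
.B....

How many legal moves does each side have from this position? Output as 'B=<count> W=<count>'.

-- B to move --
(0,3): flips 1 -> legal
(0,4): flips 1 -> legal
(0,5): no bracket -> illegal
(1,2): no bracket -> illegal
(1,3): flips 1 -> legal
(1,5): no bracket -> illegal
(2,1): flips 1 -> legal
(3,0): no bracket -> illegal
(3,1): flips 2 -> legal
(3,4): no bracket -> illegal
(4,0): flips 1 -> legal
(5,0): no bracket -> illegal
(5,2): no bracket -> illegal
B mobility = 6
-- W to move --
(0,0): no bracket -> illegal
(0,1): no bracket -> illegal
(0,2): no bracket -> illegal
(1,0): no bracket -> illegal
(1,2): flips 1 -> legal
(1,3): no bracket -> illegal
(1,5): no bracket -> illegal
(2,0): no bracket -> illegal
(2,1): flips 1 -> legal
(3,1): no bracket -> illegal
(3,4): flips 2 -> legal
(3,5): no bracket -> illegal
(4,0): no bracket -> illegal
(4,5): flips 3 -> legal
(5,0): no bracket -> illegal
(5,2): flips 1 -> legal
(5,3): flips 2 -> legal
(5,4): flips 1 -> legal
(5,5): no bracket -> illegal
W mobility = 7

Answer: B=6 W=7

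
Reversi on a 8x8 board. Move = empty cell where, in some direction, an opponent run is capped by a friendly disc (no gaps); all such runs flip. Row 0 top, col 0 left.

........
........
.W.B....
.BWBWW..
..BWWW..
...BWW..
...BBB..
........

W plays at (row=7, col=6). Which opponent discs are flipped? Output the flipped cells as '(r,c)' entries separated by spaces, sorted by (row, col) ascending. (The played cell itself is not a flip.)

Answer: (6,5)

Derivation:
Dir NW: opp run (6,5) capped by W -> flip
Dir N: first cell '.' (not opp) -> no flip
Dir NE: first cell '.' (not opp) -> no flip
Dir W: first cell '.' (not opp) -> no flip
Dir E: first cell '.' (not opp) -> no flip
Dir SW: edge -> no flip
Dir S: edge -> no flip
Dir SE: edge -> no flip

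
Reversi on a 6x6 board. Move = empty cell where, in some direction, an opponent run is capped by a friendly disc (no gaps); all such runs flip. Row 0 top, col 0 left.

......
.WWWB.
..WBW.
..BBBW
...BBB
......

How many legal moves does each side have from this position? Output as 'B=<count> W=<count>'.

-- B to move --
(0,0): flips 2 -> legal
(0,1): flips 1 -> legal
(0,2): flips 2 -> legal
(0,3): flips 1 -> legal
(0,4): no bracket -> illegal
(1,0): flips 3 -> legal
(1,5): flips 1 -> legal
(2,0): no bracket -> illegal
(2,1): flips 1 -> legal
(2,5): flips 2 -> legal
(3,1): no bracket -> illegal
B mobility = 8
-- W to move --
(0,3): no bracket -> illegal
(0,4): flips 1 -> legal
(0,5): no bracket -> illegal
(1,5): flips 1 -> legal
(2,1): no bracket -> illegal
(2,5): no bracket -> illegal
(3,1): flips 3 -> legal
(4,1): no bracket -> illegal
(4,2): flips 2 -> legal
(5,2): no bracket -> illegal
(5,3): flips 4 -> legal
(5,4): flips 2 -> legal
(5,5): flips 3 -> legal
W mobility = 7

Answer: B=8 W=7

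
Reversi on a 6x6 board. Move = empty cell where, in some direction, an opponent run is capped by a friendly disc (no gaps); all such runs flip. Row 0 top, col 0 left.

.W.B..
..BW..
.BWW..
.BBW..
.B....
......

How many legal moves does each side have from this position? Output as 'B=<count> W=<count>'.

-- B to move --
(0,0): no bracket -> illegal
(0,2): no bracket -> illegal
(0,4): flips 2 -> legal
(1,0): no bracket -> illegal
(1,1): no bracket -> illegal
(1,4): flips 2 -> legal
(2,4): flips 2 -> legal
(3,4): flips 2 -> legal
(4,2): no bracket -> illegal
(4,3): flips 3 -> legal
(4,4): no bracket -> illegal
B mobility = 5
-- W to move --
(0,2): flips 1 -> legal
(0,4): no bracket -> illegal
(1,0): no bracket -> illegal
(1,1): flips 1 -> legal
(1,4): no bracket -> illegal
(2,0): flips 1 -> legal
(3,0): flips 2 -> legal
(4,0): flips 1 -> legal
(4,2): flips 1 -> legal
(4,3): no bracket -> illegal
(5,0): flips 2 -> legal
(5,1): no bracket -> illegal
(5,2): no bracket -> illegal
W mobility = 7

Answer: B=5 W=7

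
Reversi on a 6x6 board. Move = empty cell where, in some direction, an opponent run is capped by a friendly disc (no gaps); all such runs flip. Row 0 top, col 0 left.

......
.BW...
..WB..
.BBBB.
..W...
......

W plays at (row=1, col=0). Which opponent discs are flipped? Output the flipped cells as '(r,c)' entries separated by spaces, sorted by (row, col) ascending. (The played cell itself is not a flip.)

Answer: (1,1)

Derivation:
Dir NW: edge -> no flip
Dir N: first cell '.' (not opp) -> no flip
Dir NE: first cell '.' (not opp) -> no flip
Dir W: edge -> no flip
Dir E: opp run (1,1) capped by W -> flip
Dir SW: edge -> no flip
Dir S: first cell '.' (not opp) -> no flip
Dir SE: first cell '.' (not opp) -> no flip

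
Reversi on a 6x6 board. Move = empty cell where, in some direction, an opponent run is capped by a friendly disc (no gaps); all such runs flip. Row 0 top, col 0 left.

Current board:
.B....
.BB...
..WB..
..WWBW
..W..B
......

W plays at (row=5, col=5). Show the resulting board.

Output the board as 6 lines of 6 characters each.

Place W at (5,5); scan 8 dirs for brackets.
Dir NW: first cell '.' (not opp) -> no flip
Dir N: opp run (4,5) capped by W -> flip
Dir NE: edge -> no flip
Dir W: first cell '.' (not opp) -> no flip
Dir E: edge -> no flip
Dir SW: edge -> no flip
Dir S: edge -> no flip
Dir SE: edge -> no flip
All flips: (4,5)

Answer: .B....
.BB...
..WB..
..WWBW
..W..W
.....W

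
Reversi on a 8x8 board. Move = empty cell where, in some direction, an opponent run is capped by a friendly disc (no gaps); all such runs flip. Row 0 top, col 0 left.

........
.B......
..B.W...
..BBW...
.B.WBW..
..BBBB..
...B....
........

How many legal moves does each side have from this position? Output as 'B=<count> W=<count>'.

-- B to move --
(1,3): no bracket -> illegal
(1,4): flips 2 -> legal
(1,5): flips 1 -> legal
(2,3): no bracket -> illegal
(2,5): flips 2 -> legal
(3,5): flips 2 -> legal
(3,6): flips 1 -> legal
(4,2): flips 1 -> legal
(4,6): flips 1 -> legal
(5,6): no bracket -> illegal
B mobility = 7
-- W to move --
(0,0): no bracket -> illegal
(0,1): no bracket -> illegal
(0,2): no bracket -> illegal
(1,0): no bracket -> illegal
(1,2): no bracket -> illegal
(1,3): no bracket -> illegal
(2,0): no bracket -> illegal
(2,1): flips 1 -> legal
(2,3): flips 1 -> legal
(3,0): no bracket -> illegal
(3,1): flips 2 -> legal
(3,5): no bracket -> illegal
(4,0): no bracket -> illegal
(4,2): flips 1 -> legal
(4,6): no bracket -> illegal
(5,0): no bracket -> illegal
(5,1): no bracket -> illegal
(5,6): no bracket -> illegal
(6,1): flips 1 -> legal
(6,2): no bracket -> illegal
(6,4): flips 2 -> legal
(6,5): flips 2 -> legal
(6,6): no bracket -> illegal
(7,2): flips 2 -> legal
(7,3): flips 2 -> legal
(7,4): no bracket -> illegal
W mobility = 9

Answer: B=7 W=9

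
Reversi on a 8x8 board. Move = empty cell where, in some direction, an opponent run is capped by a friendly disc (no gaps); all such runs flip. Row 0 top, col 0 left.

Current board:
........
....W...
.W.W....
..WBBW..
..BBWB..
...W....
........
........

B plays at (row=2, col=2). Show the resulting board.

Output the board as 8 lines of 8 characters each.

Place B at (2,2); scan 8 dirs for brackets.
Dir NW: first cell '.' (not opp) -> no flip
Dir N: first cell '.' (not opp) -> no flip
Dir NE: first cell '.' (not opp) -> no flip
Dir W: opp run (2,1), next='.' -> no flip
Dir E: opp run (2,3), next='.' -> no flip
Dir SW: first cell '.' (not opp) -> no flip
Dir S: opp run (3,2) capped by B -> flip
Dir SE: first cell 'B' (not opp) -> no flip
All flips: (3,2)

Answer: ........
....W...
.WBW....
..BBBW..
..BBWB..
...W....
........
........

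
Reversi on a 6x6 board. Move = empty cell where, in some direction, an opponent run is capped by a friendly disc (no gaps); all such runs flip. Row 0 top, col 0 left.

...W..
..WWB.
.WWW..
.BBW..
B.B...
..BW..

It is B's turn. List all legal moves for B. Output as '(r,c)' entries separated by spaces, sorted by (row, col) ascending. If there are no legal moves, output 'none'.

Answer: (0,2) (0,4) (1,0) (1,1) (2,4) (3,4) (5,4)

Derivation:
(0,1): no bracket -> illegal
(0,2): flips 2 -> legal
(0,4): flips 2 -> legal
(1,0): flips 1 -> legal
(1,1): flips 3 -> legal
(2,0): no bracket -> illegal
(2,4): flips 1 -> legal
(3,0): no bracket -> illegal
(3,4): flips 1 -> legal
(4,3): no bracket -> illegal
(4,4): no bracket -> illegal
(5,4): flips 1 -> legal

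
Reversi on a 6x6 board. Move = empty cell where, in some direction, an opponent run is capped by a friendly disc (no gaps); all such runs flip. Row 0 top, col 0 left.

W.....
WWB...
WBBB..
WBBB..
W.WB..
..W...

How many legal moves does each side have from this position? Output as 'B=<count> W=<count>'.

Answer: B=4 W=8

Derivation:
-- B to move --
(0,1): flips 1 -> legal
(0,2): no bracket -> illegal
(4,1): flips 1 -> legal
(5,0): no bracket -> illegal
(5,1): flips 1 -> legal
(5,3): flips 1 -> legal
B mobility = 4
-- W to move --
(0,1): no bracket -> illegal
(0,2): flips 3 -> legal
(0,3): flips 2 -> legal
(1,3): flips 3 -> legal
(1,4): no bracket -> illegal
(2,4): flips 4 -> legal
(3,4): flips 4 -> legal
(4,1): flips 2 -> legal
(4,4): flips 3 -> legal
(5,3): no bracket -> illegal
(5,4): flips 3 -> legal
W mobility = 8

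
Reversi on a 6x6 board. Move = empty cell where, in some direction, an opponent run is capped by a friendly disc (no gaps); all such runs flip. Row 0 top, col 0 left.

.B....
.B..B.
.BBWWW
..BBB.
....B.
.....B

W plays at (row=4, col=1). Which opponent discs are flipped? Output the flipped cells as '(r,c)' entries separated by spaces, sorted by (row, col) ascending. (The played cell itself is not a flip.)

Dir NW: first cell '.' (not opp) -> no flip
Dir N: first cell '.' (not opp) -> no flip
Dir NE: opp run (3,2) capped by W -> flip
Dir W: first cell '.' (not opp) -> no flip
Dir E: first cell '.' (not opp) -> no flip
Dir SW: first cell '.' (not opp) -> no flip
Dir S: first cell '.' (not opp) -> no flip
Dir SE: first cell '.' (not opp) -> no flip

Answer: (3,2)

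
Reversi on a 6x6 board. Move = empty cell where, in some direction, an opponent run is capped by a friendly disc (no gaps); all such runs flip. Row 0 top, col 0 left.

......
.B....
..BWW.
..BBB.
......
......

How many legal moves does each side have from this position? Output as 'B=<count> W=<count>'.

-- B to move --
(1,2): flips 1 -> legal
(1,3): flips 1 -> legal
(1,4): flips 2 -> legal
(1,5): flips 1 -> legal
(2,5): flips 2 -> legal
(3,5): no bracket -> illegal
B mobility = 5
-- W to move --
(0,0): no bracket -> illegal
(0,1): no bracket -> illegal
(0,2): no bracket -> illegal
(1,0): no bracket -> illegal
(1,2): no bracket -> illegal
(1,3): no bracket -> illegal
(2,0): no bracket -> illegal
(2,1): flips 1 -> legal
(2,5): no bracket -> illegal
(3,1): no bracket -> illegal
(3,5): no bracket -> illegal
(4,1): flips 1 -> legal
(4,2): flips 1 -> legal
(4,3): flips 1 -> legal
(4,4): flips 1 -> legal
(4,5): flips 1 -> legal
W mobility = 6

Answer: B=5 W=6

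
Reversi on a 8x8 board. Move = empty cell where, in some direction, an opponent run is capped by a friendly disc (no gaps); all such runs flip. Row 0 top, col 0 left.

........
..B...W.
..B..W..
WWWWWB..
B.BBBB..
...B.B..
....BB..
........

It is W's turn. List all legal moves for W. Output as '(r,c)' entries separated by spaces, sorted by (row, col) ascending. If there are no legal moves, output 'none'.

Answer: (0,2) (1,1) (1,3) (3,6) (5,0) (5,1) (5,2) (5,4) (5,6) (6,3) (6,6) (7,5)

Derivation:
(0,1): no bracket -> illegal
(0,2): flips 2 -> legal
(0,3): no bracket -> illegal
(1,1): flips 1 -> legal
(1,3): flips 1 -> legal
(2,1): no bracket -> illegal
(2,3): no bracket -> illegal
(2,4): no bracket -> illegal
(2,6): no bracket -> illegal
(3,6): flips 1 -> legal
(4,1): no bracket -> illegal
(4,6): no bracket -> illegal
(5,0): flips 1 -> legal
(5,1): flips 1 -> legal
(5,2): flips 2 -> legal
(5,4): flips 2 -> legal
(5,6): flips 1 -> legal
(6,2): no bracket -> illegal
(6,3): flips 2 -> legal
(6,6): flips 2 -> legal
(7,3): no bracket -> illegal
(7,4): no bracket -> illegal
(7,5): flips 7 -> legal
(7,6): no bracket -> illegal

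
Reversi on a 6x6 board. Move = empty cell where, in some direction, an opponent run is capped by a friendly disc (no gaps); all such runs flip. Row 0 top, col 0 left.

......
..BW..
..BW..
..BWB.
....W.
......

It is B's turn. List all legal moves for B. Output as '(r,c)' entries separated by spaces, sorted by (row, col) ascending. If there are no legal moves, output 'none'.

(0,2): no bracket -> illegal
(0,3): no bracket -> illegal
(0,4): flips 1 -> legal
(1,4): flips 2 -> legal
(2,4): flips 1 -> legal
(3,5): no bracket -> illegal
(4,2): no bracket -> illegal
(4,3): no bracket -> illegal
(4,5): no bracket -> illegal
(5,3): no bracket -> illegal
(5,4): flips 1 -> legal
(5,5): flips 2 -> legal

Answer: (0,4) (1,4) (2,4) (5,4) (5,5)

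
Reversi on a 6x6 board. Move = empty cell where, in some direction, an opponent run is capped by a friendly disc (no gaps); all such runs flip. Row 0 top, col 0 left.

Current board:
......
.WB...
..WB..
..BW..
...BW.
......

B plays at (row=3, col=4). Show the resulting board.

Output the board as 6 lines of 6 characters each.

Place B at (3,4); scan 8 dirs for brackets.
Dir NW: first cell 'B' (not opp) -> no flip
Dir N: first cell '.' (not opp) -> no flip
Dir NE: first cell '.' (not opp) -> no flip
Dir W: opp run (3,3) capped by B -> flip
Dir E: first cell '.' (not opp) -> no flip
Dir SW: first cell 'B' (not opp) -> no flip
Dir S: opp run (4,4), next='.' -> no flip
Dir SE: first cell '.' (not opp) -> no flip
All flips: (3,3)

Answer: ......
.WB...
..WB..
..BBB.
...BW.
......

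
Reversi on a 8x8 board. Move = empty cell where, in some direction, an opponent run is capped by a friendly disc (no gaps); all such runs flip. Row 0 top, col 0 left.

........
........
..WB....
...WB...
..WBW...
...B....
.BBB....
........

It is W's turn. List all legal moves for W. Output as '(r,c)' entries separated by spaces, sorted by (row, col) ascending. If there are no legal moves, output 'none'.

(1,2): no bracket -> illegal
(1,3): flips 1 -> legal
(1,4): no bracket -> illegal
(2,4): flips 2 -> legal
(2,5): no bracket -> illegal
(3,2): no bracket -> illegal
(3,5): flips 1 -> legal
(4,5): no bracket -> illegal
(5,0): no bracket -> illegal
(5,1): no bracket -> illegal
(5,2): no bracket -> illegal
(5,4): no bracket -> illegal
(6,0): no bracket -> illegal
(6,4): flips 1 -> legal
(7,0): no bracket -> illegal
(7,1): flips 2 -> legal
(7,2): no bracket -> illegal
(7,3): flips 3 -> legal
(7,4): no bracket -> illegal

Answer: (1,3) (2,4) (3,5) (6,4) (7,1) (7,3)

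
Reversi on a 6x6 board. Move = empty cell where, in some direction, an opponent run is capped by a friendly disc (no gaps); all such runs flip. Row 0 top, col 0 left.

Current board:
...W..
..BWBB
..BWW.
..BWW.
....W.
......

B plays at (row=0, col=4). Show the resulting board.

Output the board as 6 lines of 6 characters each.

Place B at (0,4); scan 8 dirs for brackets.
Dir NW: edge -> no flip
Dir N: edge -> no flip
Dir NE: edge -> no flip
Dir W: opp run (0,3), next='.' -> no flip
Dir E: first cell '.' (not opp) -> no flip
Dir SW: opp run (1,3) capped by B -> flip
Dir S: first cell 'B' (not opp) -> no flip
Dir SE: first cell 'B' (not opp) -> no flip
All flips: (1,3)

Answer: ...WB.
..BBBB
..BWW.
..BWW.
....W.
......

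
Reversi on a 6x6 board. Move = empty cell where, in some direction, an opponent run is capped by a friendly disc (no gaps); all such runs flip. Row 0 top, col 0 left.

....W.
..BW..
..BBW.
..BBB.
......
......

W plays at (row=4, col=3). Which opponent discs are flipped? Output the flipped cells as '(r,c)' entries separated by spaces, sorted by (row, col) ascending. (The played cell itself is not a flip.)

Dir NW: opp run (3,2), next='.' -> no flip
Dir N: opp run (3,3) (2,3) capped by W -> flip
Dir NE: opp run (3,4), next='.' -> no flip
Dir W: first cell '.' (not opp) -> no flip
Dir E: first cell '.' (not opp) -> no flip
Dir SW: first cell '.' (not opp) -> no flip
Dir S: first cell '.' (not opp) -> no flip
Dir SE: first cell '.' (not opp) -> no flip

Answer: (2,3) (3,3)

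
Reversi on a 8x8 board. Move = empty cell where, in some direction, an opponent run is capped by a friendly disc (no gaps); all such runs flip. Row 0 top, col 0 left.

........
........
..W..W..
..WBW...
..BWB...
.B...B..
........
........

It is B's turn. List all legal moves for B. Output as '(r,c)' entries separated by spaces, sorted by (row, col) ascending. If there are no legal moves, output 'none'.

(1,1): flips 1 -> legal
(1,2): flips 2 -> legal
(1,3): no bracket -> illegal
(1,4): no bracket -> illegal
(1,5): no bracket -> illegal
(1,6): no bracket -> illegal
(2,1): no bracket -> illegal
(2,3): no bracket -> illegal
(2,4): flips 1 -> legal
(2,6): no bracket -> illegal
(3,1): flips 1 -> legal
(3,5): flips 1 -> legal
(3,6): no bracket -> illegal
(4,1): no bracket -> illegal
(4,5): no bracket -> illegal
(5,2): no bracket -> illegal
(5,3): flips 1 -> legal
(5,4): no bracket -> illegal

Answer: (1,1) (1,2) (2,4) (3,1) (3,5) (5,3)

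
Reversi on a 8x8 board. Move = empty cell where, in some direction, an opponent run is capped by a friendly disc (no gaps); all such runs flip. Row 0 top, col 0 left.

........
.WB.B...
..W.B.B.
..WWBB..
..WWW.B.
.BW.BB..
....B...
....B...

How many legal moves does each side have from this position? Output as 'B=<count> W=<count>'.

Answer: B=7 W=11

Derivation:
-- B to move --
(0,0): flips 4 -> legal
(0,1): no bracket -> illegal
(0,2): no bracket -> illegal
(1,0): flips 1 -> legal
(1,3): no bracket -> illegal
(2,0): no bracket -> illegal
(2,1): flips 2 -> legal
(2,3): no bracket -> illegal
(3,1): flips 2 -> legal
(4,1): no bracket -> illegal
(4,5): no bracket -> illegal
(5,3): flips 2 -> legal
(6,1): flips 2 -> legal
(6,2): flips 4 -> legal
(6,3): no bracket -> illegal
B mobility = 7
-- W to move --
(0,1): no bracket -> illegal
(0,2): flips 1 -> legal
(0,3): no bracket -> illegal
(0,4): flips 3 -> legal
(0,5): no bracket -> illegal
(1,3): flips 1 -> legal
(1,5): flips 1 -> legal
(1,6): no bracket -> illegal
(1,7): flips 2 -> legal
(2,1): no bracket -> illegal
(2,3): no bracket -> illegal
(2,5): flips 1 -> legal
(2,7): no bracket -> illegal
(3,6): flips 2 -> legal
(3,7): no bracket -> illegal
(4,0): no bracket -> illegal
(4,1): no bracket -> illegal
(4,5): no bracket -> illegal
(4,7): no bracket -> illegal
(5,0): flips 1 -> legal
(5,3): no bracket -> illegal
(5,6): no bracket -> illegal
(5,7): no bracket -> illegal
(6,0): flips 1 -> legal
(6,1): no bracket -> illegal
(6,2): no bracket -> illegal
(6,3): no bracket -> illegal
(6,5): flips 1 -> legal
(6,6): flips 1 -> legal
(7,3): no bracket -> illegal
(7,5): no bracket -> illegal
W mobility = 11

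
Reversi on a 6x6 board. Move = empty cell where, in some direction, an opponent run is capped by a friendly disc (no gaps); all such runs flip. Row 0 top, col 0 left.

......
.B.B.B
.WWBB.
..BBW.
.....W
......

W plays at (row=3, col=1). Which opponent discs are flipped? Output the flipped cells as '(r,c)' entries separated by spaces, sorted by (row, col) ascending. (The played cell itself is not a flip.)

Answer: (3,2) (3,3)

Derivation:
Dir NW: first cell '.' (not opp) -> no flip
Dir N: first cell 'W' (not opp) -> no flip
Dir NE: first cell 'W' (not opp) -> no flip
Dir W: first cell '.' (not opp) -> no flip
Dir E: opp run (3,2) (3,3) capped by W -> flip
Dir SW: first cell '.' (not opp) -> no flip
Dir S: first cell '.' (not opp) -> no flip
Dir SE: first cell '.' (not opp) -> no flip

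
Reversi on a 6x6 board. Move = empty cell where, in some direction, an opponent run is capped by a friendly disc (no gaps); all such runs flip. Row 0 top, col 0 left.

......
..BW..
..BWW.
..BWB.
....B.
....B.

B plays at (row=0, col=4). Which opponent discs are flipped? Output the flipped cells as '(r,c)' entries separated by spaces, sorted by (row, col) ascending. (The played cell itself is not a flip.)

Answer: (1,3)

Derivation:
Dir NW: edge -> no flip
Dir N: edge -> no flip
Dir NE: edge -> no flip
Dir W: first cell '.' (not opp) -> no flip
Dir E: first cell '.' (not opp) -> no flip
Dir SW: opp run (1,3) capped by B -> flip
Dir S: first cell '.' (not opp) -> no flip
Dir SE: first cell '.' (not opp) -> no flip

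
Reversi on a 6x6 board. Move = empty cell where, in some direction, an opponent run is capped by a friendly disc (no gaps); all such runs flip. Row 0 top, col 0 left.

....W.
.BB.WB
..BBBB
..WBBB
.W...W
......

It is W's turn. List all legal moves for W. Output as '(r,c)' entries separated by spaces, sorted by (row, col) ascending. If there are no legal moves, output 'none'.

Answer: (0,1) (0,2) (0,5) (4,4)

Derivation:
(0,0): no bracket -> illegal
(0,1): flips 3 -> legal
(0,2): flips 2 -> legal
(0,3): no bracket -> illegal
(0,5): flips 3 -> legal
(1,0): no bracket -> illegal
(1,3): no bracket -> illegal
(2,0): no bracket -> illegal
(2,1): no bracket -> illegal
(3,1): no bracket -> illegal
(4,2): no bracket -> illegal
(4,3): no bracket -> illegal
(4,4): flips 2 -> legal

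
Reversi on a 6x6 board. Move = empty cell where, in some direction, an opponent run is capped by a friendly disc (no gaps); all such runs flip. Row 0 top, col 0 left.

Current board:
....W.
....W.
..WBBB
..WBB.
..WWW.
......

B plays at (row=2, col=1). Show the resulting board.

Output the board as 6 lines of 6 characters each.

Place B at (2,1); scan 8 dirs for brackets.
Dir NW: first cell '.' (not opp) -> no flip
Dir N: first cell '.' (not opp) -> no flip
Dir NE: first cell '.' (not opp) -> no flip
Dir W: first cell '.' (not opp) -> no flip
Dir E: opp run (2,2) capped by B -> flip
Dir SW: first cell '.' (not opp) -> no flip
Dir S: first cell '.' (not opp) -> no flip
Dir SE: opp run (3,2) (4,3), next='.' -> no flip
All flips: (2,2)

Answer: ....W.
....W.
.BBBBB
..WBB.
..WWW.
......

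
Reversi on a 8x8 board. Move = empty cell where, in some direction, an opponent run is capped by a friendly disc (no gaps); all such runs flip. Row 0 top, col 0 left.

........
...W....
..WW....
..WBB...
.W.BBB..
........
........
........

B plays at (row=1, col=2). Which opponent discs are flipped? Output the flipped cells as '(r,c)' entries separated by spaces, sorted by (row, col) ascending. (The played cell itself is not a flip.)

Dir NW: first cell '.' (not opp) -> no flip
Dir N: first cell '.' (not opp) -> no flip
Dir NE: first cell '.' (not opp) -> no flip
Dir W: first cell '.' (not opp) -> no flip
Dir E: opp run (1,3), next='.' -> no flip
Dir SW: first cell '.' (not opp) -> no flip
Dir S: opp run (2,2) (3,2), next='.' -> no flip
Dir SE: opp run (2,3) capped by B -> flip

Answer: (2,3)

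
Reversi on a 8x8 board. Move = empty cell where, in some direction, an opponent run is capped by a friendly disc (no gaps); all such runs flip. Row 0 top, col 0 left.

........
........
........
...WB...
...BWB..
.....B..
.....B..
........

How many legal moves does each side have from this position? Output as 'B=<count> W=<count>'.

Answer: B=4 W=6

Derivation:
-- B to move --
(2,2): flips 2 -> legal
(2,3): flips 1 -> legal
(2,4): no bracket -> illegal
(3,2): flips 1 -> legal
(3,5): no bracket -> illegal
(4,2): no bracket -> illegal
(5,3): no bracket -> illegal
(5,4): flips 1 -> legal
B mobility = 4
-- W to move --
(2,3): no bracket -> illegal
(2,4): flips 1 -> legal
(2,5): no bracket -> illegal
(3,2): no bracket -> illegal
(3,5): flips 1 -> legal
(3,6): no bracket -> illegal
(4,2): flips 1 -> legal
(4,6): flips 1 -> legal
(5,2): no bracket -> illegal
(5,3): flips 1 -> legal
(5,4): no bracket -> illegal
(5,6): no bracket -> illegal
(6,4): no bracket -> illegal
(6,6): flips 1 -> legal
(7,4): no bracket -> illegal
(7,5): no bracket -> illegal
(7,6): no bracket -> illegal
W mobility = 6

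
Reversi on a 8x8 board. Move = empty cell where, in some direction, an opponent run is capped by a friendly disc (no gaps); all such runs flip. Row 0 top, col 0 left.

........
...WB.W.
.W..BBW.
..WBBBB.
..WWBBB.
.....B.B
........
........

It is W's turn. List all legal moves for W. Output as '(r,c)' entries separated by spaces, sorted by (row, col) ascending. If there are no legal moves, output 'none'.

Answer: (1,5) (2,3) (3,7) (4,7) (5,3) (5,6)

Derivation:
(0,3): no bracket -> illegal
(0,4): no bracket -> illegal
(0,5): no bracket -> illegal
(1,5): flips 3 -> legal
(2,2): no bracket -> illegal
(2,3): flips 3 -> legal
(2,7): no bracket -> illegal
(3,7): flips 4 -> legal
(4,7): flips 3 -> legal
(5,3): flips 2 -> legal
(5,4): no bracket -> illegal
(5,6): flips 2 -> legal
(6,4): no bracket -> illegal
(6,5): no bracket -> illegal
(6,6): no bracket -> illegal
(6,7): no bracket -> illegal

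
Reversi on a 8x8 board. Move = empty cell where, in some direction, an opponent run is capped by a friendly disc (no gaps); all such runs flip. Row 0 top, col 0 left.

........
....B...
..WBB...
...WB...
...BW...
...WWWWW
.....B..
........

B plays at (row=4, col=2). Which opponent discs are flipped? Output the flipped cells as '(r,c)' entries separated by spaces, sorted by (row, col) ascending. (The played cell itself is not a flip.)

Dir NW: first cell '.' (not opp) -> no flip
Dir N: first cell '.' (not opp) -> no flip
Dir NE: opp run (3,3) capped by B -> flip
Dir W: first cell '.' (not opp) -> no flip
Dir E: first cell 'B' (not opp) -> no flip
Dir SW: first cell '.' (not opp) -> no flip
Dir S: first cell '.' (not opp) -> no flip
Dir SE: opp run (5,3), next='.' -> no flip

Answer: (3,3)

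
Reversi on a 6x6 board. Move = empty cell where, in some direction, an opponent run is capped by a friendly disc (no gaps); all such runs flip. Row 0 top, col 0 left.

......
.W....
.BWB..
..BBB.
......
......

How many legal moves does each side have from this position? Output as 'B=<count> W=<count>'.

Answer: B=3 W=5

Derivation:
-- B to move --
(0,0): flips 2 -> legal
(0,1): flips 1 -> legal
(0,2): no bracket -> illegal
(1,0): no bracket -> illegal
(1,2): flips 1 -> legal
(1,3): no bracket -> illegal
(2,0): no bracket -> illegal
(3,1): no bracket -> illegal
B mobility = 3
-- W to move --
(1,0): no bracket -> illegal
(1,2): no bracket -> illegal
(1,3): no bracket -> illegal
(1,4): no bracket -> illegal
(2,0): flips 1 -> legal
(2,4): flips 1 -> legal
(2,5): no bracket -> illegal
(3,0): no bracket -> illegal
(3,1): flips 1 -> legal
(3,5): no bracket -> illegal
(4,1): no bracket -> illegal
(4,2): flips 1 -> legal
(4,3): no bracket -> illegal
(4,4): flips 1 -> legal
(4,5): no bracket -> illegal
W mobility = 5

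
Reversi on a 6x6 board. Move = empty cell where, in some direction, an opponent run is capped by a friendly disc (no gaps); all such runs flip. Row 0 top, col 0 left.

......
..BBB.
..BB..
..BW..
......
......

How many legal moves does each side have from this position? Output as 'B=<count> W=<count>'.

-- B to move --
(2,4): no bracket -> illegal
(3,4): flips 1 -> legal
(4,2): no bracket -> illegal
(4,3): flips 1 -> legal
(4,4): flips 1 -> legal
B mobility = 3
-- W to move --
(0,1): no bracket -> illegal
(0,2): no bracket -> illegal
(0,3): flips 2 -> legal
(0,4): no bracket -> illegal
(0,5): no bracket -> illegal
(1,1): flips 1 -> legal
(1,5): no bracket -> illegal
(2,1): no bracket -> illegal
(2,4): no bracket -> illegal
(2,5): no bracket -> illegal
(3,1): flips 1 -> legal
(3,4): no bracket -> illegal
(4,1): no bracket -> illegal
(4,2): no bracket -> illegal
(4,3): no bracket -> illegal
W mobility = 3

Answer: B=3 W=3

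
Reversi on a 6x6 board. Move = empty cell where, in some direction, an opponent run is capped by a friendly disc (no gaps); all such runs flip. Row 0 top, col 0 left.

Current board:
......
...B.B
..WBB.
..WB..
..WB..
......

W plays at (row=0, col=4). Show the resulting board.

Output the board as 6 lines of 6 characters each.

Place W at (0,4); scan 8 dirs for brackets.
Dir NW: edge -> no flip
Dir N: edge -> no flip
Dir NE: edge -> no flip
Dir W: first cell '.' (not opp) -> no flip
Dir E: first cell '.' (not opp) -> no flip
Dir SW: opp run (1,3) capped by W -> flip
Dir S: first cell '.' (not opp) -> no flip
Dir SE: opp run (1,5), next=edge -> no flip
All flips: (1,3)

Answer: ....W.
...W.B
..WBB.
..WB..
..WB..
......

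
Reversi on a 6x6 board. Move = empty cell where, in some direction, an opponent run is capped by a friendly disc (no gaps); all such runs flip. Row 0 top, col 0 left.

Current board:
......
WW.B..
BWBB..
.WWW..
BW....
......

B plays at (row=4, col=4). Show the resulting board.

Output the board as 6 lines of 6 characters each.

Answer: ......
WW.B..
BWBB..
.WWB..
BW..B.
......

Derivation:
Place B at (4,4); scan 8 dirs for brackets.
Dir NW: opp run (3,3) capped by B -> flip
Dir N: first cell '.' (not opp) -> no flip
Dir NE: first cell '.' (not opp) -> no flip
Dir W: first cell '.' (not opp) -> no flip
Dir E: first cell '.' (not opp) -> no flip
Dir SW: first cell '.' (not opp) -> no flip
Dir S: first cell '.' (not opp) -> no flip
Dir SE: first cell '.' (not opp) -> no flip
All flips: (3,3)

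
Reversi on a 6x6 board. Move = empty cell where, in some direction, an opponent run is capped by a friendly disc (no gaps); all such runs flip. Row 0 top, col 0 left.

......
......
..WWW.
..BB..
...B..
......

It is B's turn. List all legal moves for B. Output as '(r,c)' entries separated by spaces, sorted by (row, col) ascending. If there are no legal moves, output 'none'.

Answer: (1,1) (1,2) (1,3) (1,4) (1,5)

Derivation:
(1,1): flips 1 -> legal
(1,2): flips 1 -> legal
(1,3): flips 1 -> legal
(1,4): flips 1 -> legal
(1,5): flips 1 -> legal
(2,1): no bracket -> illegal
(2,5): no bracket -> illegal
(3,1): no bracket -> illegal
(3,4): no bracket -> illegal
(3,5): no bracket -> illegal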